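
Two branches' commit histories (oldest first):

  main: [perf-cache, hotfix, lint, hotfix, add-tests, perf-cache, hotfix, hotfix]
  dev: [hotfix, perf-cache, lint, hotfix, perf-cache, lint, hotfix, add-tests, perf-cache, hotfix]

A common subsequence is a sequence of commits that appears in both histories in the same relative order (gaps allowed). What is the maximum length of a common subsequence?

7

Taking perf-cache at main[1]=dev[2]; then hotfix at main[2]=dev[4]; then lint at main[3]=dev[6]; then hotfix at main[4]=dev[7]; then add-tests at main[5]=dev[8]; then perf-cache at main[6]=dev[9]; then hotfix at main[8]=dev[10] gives a common subsequence of length 7. dp[8][10] = 7 confirms this is the maximum.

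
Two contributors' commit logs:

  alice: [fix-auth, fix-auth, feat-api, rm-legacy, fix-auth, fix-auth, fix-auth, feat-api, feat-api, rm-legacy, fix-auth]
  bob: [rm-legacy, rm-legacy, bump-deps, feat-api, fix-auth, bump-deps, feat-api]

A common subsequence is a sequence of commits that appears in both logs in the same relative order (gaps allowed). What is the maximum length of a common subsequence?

3

Pick feat-api at alice[3]=bob[4]; then fix-auth at alice[5]=bob[5]; then feat-api at alice[9]=bob[7]; all 3 commits appear in both, in order. Since dp[11][7] = 3, nothing longer is possible.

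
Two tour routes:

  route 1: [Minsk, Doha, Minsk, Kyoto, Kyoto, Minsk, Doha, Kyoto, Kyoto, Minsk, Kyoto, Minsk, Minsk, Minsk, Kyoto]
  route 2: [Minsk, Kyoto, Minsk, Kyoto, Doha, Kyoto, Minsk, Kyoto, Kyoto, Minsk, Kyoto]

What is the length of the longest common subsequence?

9

Taking Minsk [1,1], then Minsk [3,3], then Kyoto [4,4], then Kyoto [5,6], then Minsk [6,7], then Kyoto [9,8], then Kyoto [11,9], then Minsk [14,10], then Kyoto [15,11] gives a common subsequence of length 9, and the DP table's final entry dp[15][11] is also 9, so no common subsequence is longer.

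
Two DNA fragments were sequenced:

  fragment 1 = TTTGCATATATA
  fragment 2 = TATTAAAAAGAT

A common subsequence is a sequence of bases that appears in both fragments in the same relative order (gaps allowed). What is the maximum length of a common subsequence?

One common subsequence of length 7: T [1,1]; then T [2,3]; then T [3,4]; then A [6,8]; then A [8,9]; then A [10,11]; then T [11,12]. dp[12][12] = 7 confirms this is the maximum.

7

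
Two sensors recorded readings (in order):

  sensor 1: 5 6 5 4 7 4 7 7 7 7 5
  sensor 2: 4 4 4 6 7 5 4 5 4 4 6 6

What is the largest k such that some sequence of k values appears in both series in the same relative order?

One common subsequence of length 4: 5 at sensor 1[1]=sensor 2[6], then 5 at sensor 1[3]=sensor 2[8], then 4 at sensor 1[4]=sensor 2[9], then 4 at sensor 1[6]=sensor 2[10]. Since dp[11][12] = 4, nothing longer is possible.

4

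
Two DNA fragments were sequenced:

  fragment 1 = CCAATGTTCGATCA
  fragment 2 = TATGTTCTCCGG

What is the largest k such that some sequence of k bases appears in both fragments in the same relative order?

8

One common subsequence of length 8: A [4,2] → T [5,3] → G [6,4] → T [7,5] → T [8,6] → C [9,7] → T [12,8] → C [13,10]. dp[14][12] = 8 confirms this is the maximum.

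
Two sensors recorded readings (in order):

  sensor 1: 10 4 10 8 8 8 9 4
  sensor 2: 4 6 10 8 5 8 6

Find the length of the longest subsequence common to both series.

Let dp[i][j] be the LCS length of the first i values of sensor 1 and the first j values of sensor 2. dp[i][j] = dp[i-1][j-1]+1 when the i-th and j-th values match, else max(dp[i-1][j], dp[i][j-1]).
    ·  4  6 10  8  5  8  6
 ·  0  0  0  0  0  0  0  0
10  0  0  0  1  1  1  1  1
 4  0  1  1  1  1  1  1  1
10  0  1  1  2  2  2  2  2
 8  0  1  1  2  3  3  3  3
 8  0  1  1  2  3  3  4  4
 8  0  1  1  2  3  3  4  4
 9  0  1  1  2  3  3  4  4
 4  0  1  1  2  3  3  4  4
dp[8][7] = 4. One LCS (by backtracking along matches): 4, 10, 8, 8.

4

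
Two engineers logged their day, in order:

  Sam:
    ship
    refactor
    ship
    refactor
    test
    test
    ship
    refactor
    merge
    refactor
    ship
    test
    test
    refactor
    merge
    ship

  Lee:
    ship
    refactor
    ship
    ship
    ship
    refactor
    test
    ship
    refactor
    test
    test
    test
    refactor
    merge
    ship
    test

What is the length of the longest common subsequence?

One common subsequence of length 12: ship (Sam #1, Lee #1) → refactor (Sam #2, Lee #2) → ship (Sam #3, Lee #5) → refactor (Sam #4, Lee #6) → test (Sam #6, Lee #7) → ship (Sam #7, Lee #8) → refactor (Sam #8, Lee #9) → test (Sam #12, Lee #11) → test (Sam #13, Lee #12) → refactor (Sam #14, Lee #13) → merge (Sam #15, Lee #14) → ship (Sam #16, Lee #15). The LCS DP gives dp[16][16] = 12, so this is optimal.

12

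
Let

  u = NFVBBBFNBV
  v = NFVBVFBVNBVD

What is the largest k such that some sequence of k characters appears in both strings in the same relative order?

Taking N at u[1]=v[1] → F at u[2]=v[2] → V at u[3]=v[3] → B at u[4]=v[4] → B at u[5]=v[7] → N at u[8]=v[9] → B at u[9]=v[10] → V at u[10]=v[11] gives a common subsequence of length 8, and the DP table's final entry dp[10][12] is also 8, so no common subsequence is longer.

8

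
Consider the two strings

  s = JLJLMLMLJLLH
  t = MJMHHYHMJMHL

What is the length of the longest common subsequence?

Let dp[i][j] be the LCS length of the first i characters of s and the first j characters of t. dp[i][j] = dp[i-1][j-1]+1 when the i-th and j-th characters match, else max(dp[i-1][j], dp[i][j-1]).
    ·  M  J  M  H  H  Y  H  M  J  M  H  L
 ·  0  0  0  0  0  0  0  0  0  0  0  0  0
 J  0  0  1  1  1  1  1  1  1  1  1  1  1
 L  0  0  1  1  1  1  1  1  1  1  1  1  2
 J  0  0  1  1  1  1  1  1  1  2  2  2  2
 L  0  0  1  1  1  1  1  1  1  2  2  2  3
 M  0  1  1  2  2  2  2  2  2  2  3  3  3
 L  0  1  1  2  2  2  2  2  2  2  3  3  4
 M  0  1  1  2  2  2  2  2  3  3  3  3  4
 L  0  1  1  2  2  2  2  2  3  3  3  3  4
 J  0  1  2  2  2  2  2  2  3  4  4  4  4
 L  0  1  2  2  2  2  2  2  3  4  4  4  5
 L  0  1  2  2  2  2  2  2  3  4  4  4  5
 H  0  1  2  2  3  3  3  3  3  4  4  5  5
dp[12][12] = 5. One LCS (by backtracking along matches): JMMJL.

5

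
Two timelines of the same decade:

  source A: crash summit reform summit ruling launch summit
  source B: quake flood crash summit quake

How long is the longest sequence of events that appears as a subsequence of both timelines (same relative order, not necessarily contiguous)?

2

Taking crash at source A[1]=source B[3]; then summit at source A[2]=source B[4] gives a common subsequence of length 2, and the DP table's final entry dp[7][5] is also 2, so no common subsequence is longer.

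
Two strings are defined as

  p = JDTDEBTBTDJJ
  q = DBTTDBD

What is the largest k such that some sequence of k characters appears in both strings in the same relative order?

5

Let dp[i][j] be the LCS length of the first i characters of p and the first j characters of q. dp[i][j] = dp[i-1][j-1]+1 when the i-th and j-th characters match, else max(dp[i-1][j], dp[i][j-1]).
    ·  D  B  T  T  D  B  D
 ·  0  0  0  0  0  0  0  0
 J  0  0  0  0  0  0  0  0
 D  0  1  1  1  1  1  1  1
 T  0  1  1  2  2  2  2  2
 D  0  1  1  2  2  3  3  3
 E  0  1  1  2  2  3  3  3
 B  0  1  2  2  2  3  4  4
 T  0  1  2  3  3  3  4  4
 B  0  1  2  3  3  3  4  4
 T  0  1  2  3  4  4  4  4
 D  0  1  2  3  4  5  5  5
 J  0  1  2  3  4  5  5  5
 J  0  1  2  3  4  5  5  5
dp[12][7] = 5. One LCS (by backtracking along matches): DTDBD.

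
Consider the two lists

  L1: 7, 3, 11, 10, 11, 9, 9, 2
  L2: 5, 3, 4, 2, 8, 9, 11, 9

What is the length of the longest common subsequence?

Let dp[i][j] be the LCS length of the first i values of L1 and the first j values of L2. dp[i][j] = dp[i-1][j-1]+1 when the i-th and j-th values match, else max(dp[i-1][j], dp[i][j-1]).
    ·  5  3  4  2  8  9 11  9
 ·  0  0  0  0  0  0  0  0  0
 7  0  0  0  0  0  0  0  0  0
 3  0  0  1  1  1  1  1  1  1
11  0  0  1  1  1  1  1  2  2
10  0  0  1  1  1  1  1  2  2
11  0  0  1  1  1  1  1  2  2
 9  0  0  1  1  1  1  2  2  3
 9  0  0  1  1  1  1  2  2  3
 2  0  0  1  1  2  2  2  2  3
dp[8][8] = 3. One LCS (by backtracking along matches): 3, 11, 9.

3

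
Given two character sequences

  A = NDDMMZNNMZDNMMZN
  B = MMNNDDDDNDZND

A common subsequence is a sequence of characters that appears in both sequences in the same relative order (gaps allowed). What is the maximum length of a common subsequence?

One common subsequence of length 8: M [4,1] → M [5,2] → N [7,3] → N [8,4] → D [11,8] → N [12,9] → Z [15,11] → N [16,12]. dp[16][13] = 8 confirms this is the maximum.

8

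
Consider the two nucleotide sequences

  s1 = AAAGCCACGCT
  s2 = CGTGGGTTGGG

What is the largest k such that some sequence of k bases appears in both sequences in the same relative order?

Let dp[i][j] be the LCS length of the first i bases of s1 and the first j bases of s2. dp[i][j] = dp[i-1][j-1]+1 when the i-th and j-th bases match, else max(dp[i-1][j], dp[i][j-1]).
    ·  C  G  T  G  G  G  T  T  G  G  G
 ·  0  0  0  0  0  0  0  0  0  0  0  0
 A  0  0  0  0  0  0  0  0  0  0  0  0
 A  0  0  0  0  0  0  0  0  0  0  0  0
 A  0  0  0  0  0  0  0  0  0  0  0  0
 G  0  0  1  1  1  1  1  1  1  1  1  1
 C  0  1  1  1  1  1  1  1  1  1  1  1
 C  0  1  1  1  1  1  1  1  1  1  1  1
 A  0  1  1  1  1  1  1  1  1  1  1  1
 C  0  1  1  1  1  1  1  1  1  1  1  1
 G  0  1  2  2  2  2  2  2  2  2  2  2
 C  0  1  2  2  2  2  2  2  2  2  2  2
 T  0  1  2  3  3  3  3  3  3  3  3  3
dp[11][11] = 3. One LCS (by backtracking along matches): GGT.

3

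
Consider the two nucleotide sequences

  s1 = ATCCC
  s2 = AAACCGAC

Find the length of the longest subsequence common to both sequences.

One common subsequence of length 4: A at s1[1]=s2[3], then C at s1[3]=s2[4], then C at s1[4]=s2[5], then C at s1[5]=s2[8]. Since dp[5][8] = 4, nothing longer is possible.

4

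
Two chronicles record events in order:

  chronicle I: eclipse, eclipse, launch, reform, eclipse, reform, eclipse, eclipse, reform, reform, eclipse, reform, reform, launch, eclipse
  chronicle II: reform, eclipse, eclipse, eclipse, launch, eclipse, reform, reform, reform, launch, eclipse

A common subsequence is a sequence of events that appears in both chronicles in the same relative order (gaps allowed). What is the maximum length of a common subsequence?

Pick eclipse at chronicle I[1]=chronicle II[3]; then eclipse at chronicle I[2]=chronicle II[4]; then launch at chronicle I[3]=chronicle II[5]; then eclipse at chronicle I[8]=chronicle II[6]; then reform at chronicle I[10]=chronicle II[7]; then reform at chronicle I[12]=chronicle II[8]; then reform at chronicle I[13]=chronicle II[9]; then launch at chronicle I[14]=chronicle II[10]; then eclipse at chronicle I[15]=chronicle II[11]; all 9 events appear in both, in order, and the DP table's final entry dp[15][11] is also 9, so no common subsequence is longer.

9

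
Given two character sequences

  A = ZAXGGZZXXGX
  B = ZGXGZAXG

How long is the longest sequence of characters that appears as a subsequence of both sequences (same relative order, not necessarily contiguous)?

6

Taking Z [1,1], then X [3,3], then G [5,4], then Z [6,5], then X [9,7], then G [10,8] gives a common subsequence of length 6, and the DP table's final entry dp[11][8] is also 6, so no common subsequence is longer.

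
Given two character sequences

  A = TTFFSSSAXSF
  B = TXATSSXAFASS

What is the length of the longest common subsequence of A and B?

6

Match T at A[1]=B[1], T at A[2]=B[4], S at A[5]=B[5], S at A[6]=B[6], S at A[7]=B[11], S at A[10]=B[12] — 6 characters in the same relative order in both. Since dp[11][12] = 6, nothing longer is possible.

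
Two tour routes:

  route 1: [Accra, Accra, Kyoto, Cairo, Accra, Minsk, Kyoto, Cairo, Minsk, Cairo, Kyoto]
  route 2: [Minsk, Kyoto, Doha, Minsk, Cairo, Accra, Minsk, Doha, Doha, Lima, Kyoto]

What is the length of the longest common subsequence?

5

Pick Kyoto [3,2], Cairo [4,5], Accra [5,6], Minsk [6,7], Kyoto [11,11]; all 5 stops appear in both, in order. dp[11][11] = 5 confirms this is the maximum.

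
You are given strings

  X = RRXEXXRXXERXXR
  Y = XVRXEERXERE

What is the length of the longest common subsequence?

Pick R (X #2, Y #3), X (X #3, Y #4), E (X #4, Y #6), R (X #7, Y #7), X (X #9, Y #8), E (X #10, Y #9), R (X #11, Y #10); all 7 characters appear in both, in order. Since dp[14][11] = 7, nothing longer is possible.

7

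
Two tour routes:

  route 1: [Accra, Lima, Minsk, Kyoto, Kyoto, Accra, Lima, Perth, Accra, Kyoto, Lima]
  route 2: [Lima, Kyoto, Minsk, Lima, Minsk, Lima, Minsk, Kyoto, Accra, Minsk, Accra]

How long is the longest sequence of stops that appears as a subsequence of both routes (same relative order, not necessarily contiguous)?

5

Taking Lima (route 1 #2, route 2 #6), Minsk (route 1 #3, route 2 #7), Kyoto (route 1 #5, route 2 #8), Accra (route 1 #6, route 2 #9), Accra (route 1 #9, route 2 #11) gives a common subsequence of length 5. dp[11][11] = 5 confirms this is the maximum.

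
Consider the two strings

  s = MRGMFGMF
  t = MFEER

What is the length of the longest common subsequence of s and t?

Let dp[i][j] be the LCS length of the first i characters of s and the first j characters of t. dp[i][j] = dp[i-1][j-1]+1 when the i-th and j-th characters match, else max(dp[i-1][j], dp[i][j-1]).
    ·  M  F  E  E  R
 ·  0  0  0  0  0  0
 M  0  1  1  1  1  1
 R  0  1  1  1  1  2
 G  0  1  1  1  1  2
 M  0  1  1  1  1  2
 F  0  1  2  2  2  2
 G  0  1  2  2  2  2
 M  0  1  2  2  2  2
 F  0  1  2  2  2  2
dp[8][5] = 2. One LCS (by backtracking along matches): MR.

2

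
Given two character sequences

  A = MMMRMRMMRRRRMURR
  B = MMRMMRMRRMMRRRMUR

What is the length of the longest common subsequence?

14

Taking M (A #1, B #2), then M (A #2, B #4), then M (A #3, B #5), then R (A #4, B #6), then M (A #5, B #7), then R (A #6, B #9), then M (A #7, B #10), then M (A #8, B #11), then R (A #10, B #12), then R (A #11, B #13), then R (A #12, B #14), then M (A #13, B #15), then U (A #14, B #16), then R (A #16, B #17) gives a common subsequence of length 14, and the DP table's final entry dp[16][17] is also 14, so no common subsequence is longer.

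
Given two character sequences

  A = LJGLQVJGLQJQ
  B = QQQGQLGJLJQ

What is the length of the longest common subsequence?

6

Let dp[i][j] be the LCS length of the first i characters of A and the first j characters of B. dp[i][j] = dp[i-1][j-1]+1 when the i-th and j-th characters match, else max(dp[i-1][j], dp[i][j-1]).
    ·  Q  Q  Q  G  Q  L  G  J  L  J  Q
 ·  0  0  0  0  0  0  0  0  0  0  0  0
 L  0  0  0  0  0  0  1  1  1  1  1  1
 J  0  0  0  0  0  0  1  1  2  2  2  2
 G  0  0  0  0  1  1  1  2  2  2  2  2
 L  0  0  0  0  1  1  2  2  2  3  3  3
 Q  0  1  1  1  1  2  2  2  2  3  3  4
 V  0  1  1  1  1  2  2  2  2  3  3  4
 J  0  1  1  1  1  2  2  2  3  3  4  4
 G  0  1  1  1  2  2  2  3  3  3  4  4
 L  0  1  1  1  2  2  3  3  3  4  4  4
 Q  0  1  2  2  2  3  3  3  3  4  4  5
 J  0  1  2  2  2  3  3  3  4  4  5  5
 Q  0  1  2  3  3  3  3  3  4  4  5  6
dp[12][11] = 6. One LCS (by backtracking along matches): LGJLJQ.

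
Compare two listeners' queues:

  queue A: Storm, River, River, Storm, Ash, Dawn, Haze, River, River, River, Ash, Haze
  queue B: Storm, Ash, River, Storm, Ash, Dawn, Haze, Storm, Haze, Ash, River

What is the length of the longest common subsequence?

7

Pick Storm [1,1], then River [3,3], then Storm [4,4], then Ash [5,5], then Dawn [6,6], then Haze [7,9], then River [10,11]; all 7 songs appear in both, in order, and the DP table's final entry dp[12][11] is also 7, so no common subsequence is longer.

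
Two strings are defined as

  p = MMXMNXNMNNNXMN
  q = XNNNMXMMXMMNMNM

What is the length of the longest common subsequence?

One common subsequence of length 8: M (p #1, q #7) → M (p #2, q #8) → X (p #3, q #9) → M (p #4, q #11) → N (p #7, q #12) → M (p #8, q #13) → N (p #11, q #14) → M (p #13, q #15). dp[14][15] = 8 confirms this is the maximum.

8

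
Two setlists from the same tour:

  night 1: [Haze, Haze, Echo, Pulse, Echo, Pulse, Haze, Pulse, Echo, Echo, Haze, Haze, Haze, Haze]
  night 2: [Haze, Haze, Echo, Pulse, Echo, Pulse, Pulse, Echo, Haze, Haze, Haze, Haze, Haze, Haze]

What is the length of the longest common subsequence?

12

Pick Haze [1,1]; then Haze [2,2]; then Echo [3,3]; then Pulse [4,4]; then Echo [5,5]; then Pulse [6,6]; then Pulse [8,7]; then Echo [9,8]; then Haze [11,11]; then Haze [12,12]; then Haze [13,13]; then Haze [14,14]; all 12 songs appear in both, in order. dp[14][14] = 12 confirms this is the maximum.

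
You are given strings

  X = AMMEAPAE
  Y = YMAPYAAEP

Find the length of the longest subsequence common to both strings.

Let dp[i][j] be the LCS length of the first i characters of X and the first j characters of Y. dp[i][j] = dp[i-1][j-1]+1 when the i-th and j-th characters match, else max(dp[i-1][j], dp[i][j-1]).
    ·  Y  M  A  P  Y  A  A  E  P
 ·  0  0  0  0  0  0  0  0  0  0
 A  0  0  0  1  1  1  1  1  1  1
 M  0  0  1  1  1  1  1  1  1  1
 M  0  0  1  1  1  1  1  1  1  1
 E  0  0  1  1  1  1  1  1  2  2
 A  0  0  1  2  2  2  2  2  2  2
 P  0  0  1  2  3  3  3  3  3  3
 A  0  0  1  2  3  3  4  4  4  4
 E  0  0  1  2  3  3  4  4  5  5
dp[8][9] = 5. One LCS (by backtracking along matches): MAPAE.

5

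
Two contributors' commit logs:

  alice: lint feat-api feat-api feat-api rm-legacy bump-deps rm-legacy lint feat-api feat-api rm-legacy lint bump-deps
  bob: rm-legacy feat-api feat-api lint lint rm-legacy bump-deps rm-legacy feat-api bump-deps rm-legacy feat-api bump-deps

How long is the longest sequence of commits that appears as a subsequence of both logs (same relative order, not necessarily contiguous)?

8

One common subsequence of length 8: feat-api (alice #2, bob #2), then feat-api (alice #3, bob #3), then rm-legacy (alice #5, bob #6), then bump-deps (alice #6, bob #7), then rm-legacy (alice #7, bob #8), then feat-api (alice #9, bob #9), then feat-api (alice #10, bob #12), then bump-deps (alice #13, bob #13). dp[13][13] = 8 confirms this is the maximum.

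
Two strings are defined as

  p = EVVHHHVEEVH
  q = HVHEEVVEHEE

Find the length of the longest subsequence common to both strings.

Let dp[i][j] be the LCS length of the first i characters of p and the first j characters of q. dp[i][j] = dp[i-1][j-1]+1 when the i-th and j-th characters match, else max(dp[i-1][j], dp[i][j-1]).
    ·  H  V  H  E  E  V  V  E  H  E  E
 ·  0  0  0  0  0  0  0  0  0  0  0  0
 E  0  0  0  0  1  1  1  1  1  1  1  1
 V  0  0  1  1  1  1  2  2  2  2  2  2
 V  0  0  1  1  1  1  2  3  3  3  3  3
 H  0  1  1  2  2  2  2  3  3  4  4  4
 H  0  1  1  2  2  2  2  3  3  4  4  4
 H  0  1  1  2  2  2  2  3  3  4  4  4
 V  0  1  2  2  2  2  3  3  3  4  4  4
 E  0  1  2  2  3  3  3  3  4  4  5  5
 E  0  1  2  2  3  4  4  4  4  4  5  6
 V  0  1  2  2  3  4  5  5  5  5  5  6
 H  0  1  2  3  3  4  5  5  5  6  6  6
dp[11][11] = 6. One LCS (by backtracking along matches): EVVHEE.

6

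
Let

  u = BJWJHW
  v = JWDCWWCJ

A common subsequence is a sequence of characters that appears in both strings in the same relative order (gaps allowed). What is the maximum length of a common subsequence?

One common subsequence of length 3: J at u[2]=v[1], then W at u[3]=v[6], then J at u[4]=v[8]. dp[6][8] = 3 confirms this is the maximum.

3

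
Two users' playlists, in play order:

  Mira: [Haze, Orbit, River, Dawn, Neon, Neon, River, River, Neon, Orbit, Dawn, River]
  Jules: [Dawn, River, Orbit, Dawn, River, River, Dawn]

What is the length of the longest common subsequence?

5

Match Orbit (Mira #2, Jules #3), Dawn (Mira #4, Jules #4), River (Mira #7, Jules #5), River (Mira #8, Jules #6), Dawn (Mira #11, Jules #7) — 5 songs in the same relative order in both. The LCS DP gives dp[12][7] = 5, so this is optimal.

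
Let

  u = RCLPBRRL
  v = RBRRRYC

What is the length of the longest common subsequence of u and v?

Let dp[i][j] be the LCS length of the first i characters of u and the first j characters of v. dp[i][j] = dp[i-1][j-1]+1 when the i-th and j-th characters match, else max(dp[i-1][j], dp[i][j-1]).
    ·  R  B  R  R  R  Y  C
 ·  0  0  0  0  0  0  0  0
 R  0  1  1  1  1  1  1  1
 C  0  1  1  1  1  1  1  2
 L  0  1  1  1  1  1  1  2
 P  0  1  1  1  1  1  1  2
 B  0  1  2  2  2  2  2  2
 R  0  1  2  3  3  3  3  3
 R  0  1  2  3  4  4  4  4
 L  0  1  2  3  4  4  4  4
dp[8][7] = 4. One LCS (by backtracking along matches): RBRR.

4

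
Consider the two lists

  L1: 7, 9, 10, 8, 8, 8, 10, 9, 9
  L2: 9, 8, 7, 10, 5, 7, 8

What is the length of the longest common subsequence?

3

One common subsequence of length 3: 7 [1,3]; then 10 [3,4]; then 8 [6,7]. Since dp[9][7] = 3, nothing longer is possible.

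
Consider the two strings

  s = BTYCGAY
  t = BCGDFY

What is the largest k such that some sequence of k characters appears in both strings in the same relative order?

4

Let dp[i][j] be the LCS length of the first i characters of s and the first j characters of t. dp[i][j] = dp[i-1][j-1]+1 when the i-th and j-th characters match, else max(dp[i-1][j], dp[i][j-1]).
    ·  B  C  G  D  F  Y
 ·  0  0  0  0  0  0  0
 B  0  1  1  1  1  1  1
 T  0  1  1  1  1  1  1
 Y  0  1  1  1  1  1  2
 C  0  1  2  2  2  2  2
 G  0  1  2  3  3  3  3
 A  0  1  2  3  3  3  3
 Y  0  1  2  3  3  3  4
dp[7][6] = 4. One LCS (by backtracking along matches): BCGY.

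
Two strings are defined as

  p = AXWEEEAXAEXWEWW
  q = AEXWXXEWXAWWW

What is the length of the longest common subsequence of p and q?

9

Pick A at p[1]=q[1]; then X at p[2]=q[3]; then W at p[3]=q[4]; then E at p[4]=q[7]; then X at p[8]=q[9]; then A at p[9]=q[10]; then W at p[12]=q[11]; then W at p[14]=q[12]; then W at p[15]=q[13]; all 9 characters appear in both, in order. Since dp[15][13] = 9, nothing longer is possible.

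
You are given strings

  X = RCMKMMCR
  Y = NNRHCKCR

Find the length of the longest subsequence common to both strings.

One common subsequence of length 5: R (X #1, Y #3) → C (X #2, Y #5) → K (X #4, Y #6) → C (X #7, Y #7) → R (X #8, Y #8). Since dp[8][8] = 5, nothing longer is possible.

5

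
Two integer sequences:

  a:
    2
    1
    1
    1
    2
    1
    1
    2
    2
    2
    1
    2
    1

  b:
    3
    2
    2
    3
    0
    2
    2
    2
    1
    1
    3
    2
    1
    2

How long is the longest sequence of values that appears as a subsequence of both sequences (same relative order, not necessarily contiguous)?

8

Taking 2 (a #1, b #2); then 2 (a #5, b #3); then 2 (a #8, b #6); then 2 (a #9, b #7); then 2 (a #10, b #8); then 1 (a #11, b #10); then 2 (a #12, b #12); then 1 (a #13, b #13) gives a common subsequence of length 8. The LCS DP gives dp[13][14] = 8, so this is optimal.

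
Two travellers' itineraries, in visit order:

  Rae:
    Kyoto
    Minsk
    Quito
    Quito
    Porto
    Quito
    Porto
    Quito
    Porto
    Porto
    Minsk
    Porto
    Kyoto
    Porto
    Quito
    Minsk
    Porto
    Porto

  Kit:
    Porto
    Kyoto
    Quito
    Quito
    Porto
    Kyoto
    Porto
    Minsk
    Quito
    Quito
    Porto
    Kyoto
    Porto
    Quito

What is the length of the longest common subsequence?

One common subsequence of length 10: Kyoto [1,2], then Quito [3,3], then Quito [4,4], then Porto [5,7], then Quito [6,9], then Quito [8,10], then Porto [12,11], then Kyoto [13,12], then Porto [14,13], then Quito [15,14]. The LCS DP gives dp[18][14] = 10, so this is optimal.

10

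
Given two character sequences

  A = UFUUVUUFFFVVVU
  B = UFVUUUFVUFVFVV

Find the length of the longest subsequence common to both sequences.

10

Pick U (A #1, B #1), F (A #2, B #2), U (A #3, B #5), U (A #4, B #6), V (A #5, B #8), U (A #7, B #9), F (A #8, B #10), F (A #10, B #12), V (A #12, B #13), V (A #13, B #14); all 10 characters appear in both, in order, and the DP table's final entry dp[14][14] is also 10, so no common subsequence is longer.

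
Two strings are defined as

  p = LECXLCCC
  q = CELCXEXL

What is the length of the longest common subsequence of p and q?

Match L (p #1, q #3), E (p #2, q #6), X (p #4, q #7), L (p #5, q #8) — 4 characters in the same relative order in both. Since dp[8][8] = 4, nothing longer is possible.

4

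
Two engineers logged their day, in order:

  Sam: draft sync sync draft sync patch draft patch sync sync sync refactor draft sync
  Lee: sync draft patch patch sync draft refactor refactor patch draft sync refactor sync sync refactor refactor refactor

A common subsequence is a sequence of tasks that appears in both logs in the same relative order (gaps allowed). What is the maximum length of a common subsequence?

Pick draft [1,2]; then sync [3,5]; then draft [4,6]; then patch [6,9]; then draft [7,10]; then sync [9,11]; then sync [10,13]; then sync [11,14]; then refactor [12,17]; all 9 tasks appear in both, in order. Since dp[14][17] = 9, nothing longer is possible.

9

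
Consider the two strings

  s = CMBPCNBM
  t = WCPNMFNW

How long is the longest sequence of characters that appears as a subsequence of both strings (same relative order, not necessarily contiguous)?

4

Let dp[i][j] be the LCS length of the first i characters of s and the first j characters of t. dp[i][j] = dp[i-1][j-1]+1 when the i-th and j-th characters match, else max(dp[i-1][j], dp[i][j-1]).
    ·  W  C  P  N  M  F  N  W
 ·  0  0  0  0  0  0  0  0  0
 C  0  0  1  1  1  1  1  1  1
 M  0  0  1  1  1  2  2  2  2
 B  0  0  1  1  1  2  2  2  2
 P  0  0  1  2  2  2  2  2  2
 C  0  0  1  2  2  2  2  2  2
 N  0  0  1  2  3  3  3  3  3
 B  0  0  1  2  3  3  3  3  3
 M  0  0  1  2  3  4  4  4  4
dp[8][8] = 4. One LCS (by backtracking along matches): CPNM.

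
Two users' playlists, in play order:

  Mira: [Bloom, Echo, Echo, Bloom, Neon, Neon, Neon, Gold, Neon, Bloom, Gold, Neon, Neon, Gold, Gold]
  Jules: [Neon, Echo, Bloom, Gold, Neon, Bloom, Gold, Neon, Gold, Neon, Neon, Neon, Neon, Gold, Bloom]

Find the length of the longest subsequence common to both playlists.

9

Taking Echo [3,2]; then Bloom [4,3]; then Neon [5,5]; then Neon [6,8]; then Neon [7,10]; then Neon [9,11]; then Neon [12,12]; then Neon [13,13]; then Gold [14,14] gives a common subsequence of length 9. Since dp[15][15] = 9, nothing longer is possible.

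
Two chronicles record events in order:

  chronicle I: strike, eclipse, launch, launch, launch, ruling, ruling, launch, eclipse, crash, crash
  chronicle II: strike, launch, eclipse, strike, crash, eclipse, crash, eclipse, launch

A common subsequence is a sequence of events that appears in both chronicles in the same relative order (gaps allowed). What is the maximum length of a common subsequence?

5

Taking strike (chronicle I #1, chronicle II #1), launch (chronicle I #8, chronicle II #2), eclipse (chronicle I #9, chronicle II #3), crash (chronicle I #10, chronicle II #5), crash (chronicle I #11, chronicle II #7) gives a common subsequence of length 5. dp[11][9] = 5 confirms this is the maximum.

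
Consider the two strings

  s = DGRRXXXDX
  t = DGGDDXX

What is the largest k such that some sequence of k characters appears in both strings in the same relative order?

4

Taking D [1,1], then G [2,3], then X [7,6], then X [9,7] gives a common subsequence of length 4. The LCS DP gives dp[9][7] = 4, so this is optimal.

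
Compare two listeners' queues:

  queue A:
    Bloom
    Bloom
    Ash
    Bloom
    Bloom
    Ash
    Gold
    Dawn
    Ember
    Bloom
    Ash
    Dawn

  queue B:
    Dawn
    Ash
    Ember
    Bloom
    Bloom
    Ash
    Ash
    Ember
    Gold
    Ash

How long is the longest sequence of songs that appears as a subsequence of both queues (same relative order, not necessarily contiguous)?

6

One common subsequence of length 6: Bloom (queue A #1, queue B #4) → Bloom (queue A #2, queue B #5) → Ash (queue A #3, queue B #6) → Ash (queue A #6, queue B #7) → Gold (queue A #7, queue B #9) → Ash (queue A #11, queue B #10), and the DP table's final entry dp[12][10] is also 6, so no common subsequence is longer.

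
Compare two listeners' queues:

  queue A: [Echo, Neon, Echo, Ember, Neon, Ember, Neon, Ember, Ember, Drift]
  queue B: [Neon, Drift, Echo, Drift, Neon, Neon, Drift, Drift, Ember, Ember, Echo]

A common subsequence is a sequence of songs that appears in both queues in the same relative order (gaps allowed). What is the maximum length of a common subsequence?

Match Neon at queue A[2]=queue B[1]; then Echo at queue A[3]=queue B[3]; then Neon at queue A[5]=queue B[5]; then Neon at queue A[7]=queue B[6]; then Ember at queue A[8]=queue B[9]; then Ember at queue A[9]=queue B[10] — 6 songs in the same relative order in both. Since dp[10][11] = 6, nothing longer is possible.

6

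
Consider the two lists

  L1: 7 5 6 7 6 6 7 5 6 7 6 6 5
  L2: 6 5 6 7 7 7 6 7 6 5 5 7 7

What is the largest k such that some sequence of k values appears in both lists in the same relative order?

8

Taking 5 [2,2]; then 6 [3,3]; then 7 [4,5]; then 7 [7,6]; then 6 [9,7]; then 7 [10,8]; then 6 [11,9]; then 5 [13,11] gives a common subsequence of length 8. Since dp[13][13] = 8, nothing longer is possible.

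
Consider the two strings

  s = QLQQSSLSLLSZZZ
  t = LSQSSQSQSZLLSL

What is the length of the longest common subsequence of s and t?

Pick L (s #2, t #1), Q (s #3, t #3), Q (s #4, t #6), S (s #5, t #7), S (s #6, t #9), L (s #7, t #12), S (s #8, t #13), L (s #10, t #14); all 8 characters appear in both, in order. The LCS DP gives dp[14][14] = 8, so this is optimal.

8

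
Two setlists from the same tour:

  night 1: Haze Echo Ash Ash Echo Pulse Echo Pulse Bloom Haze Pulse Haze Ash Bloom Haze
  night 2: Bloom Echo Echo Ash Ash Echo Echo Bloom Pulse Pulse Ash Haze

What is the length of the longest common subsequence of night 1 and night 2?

Pick Echo at night 1[2]=night 2[3], then Ash at night 1[3]=night 2[4], then Ash at night 1[4]=night 2[5], then Echo at night 1[5]=night 2[6], then Echo at night 1[7]=night 2[7], then Pulse at night 1[8]=night 2[9], then Pulse at night 1[11]=night 2[10], then Ash at night 1[13]=night 2[11], then Haze at night 1[15]=night 2[12]; all 9 songs appear in both, in order. dp[15][12] = 9 confirms this is the maximum.

9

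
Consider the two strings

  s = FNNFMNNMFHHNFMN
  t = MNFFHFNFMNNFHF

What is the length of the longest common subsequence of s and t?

Taking F [1,6] → N [3,7] → F [4,8] → M [5,9] → N [6,10] → N [7,11] → F [9,12] → H [11,13] → F [13,14] gives a common subsequence of length 9, and the DP table's final entry dp[15][14] is also 9, so no common subsequence is longer.

9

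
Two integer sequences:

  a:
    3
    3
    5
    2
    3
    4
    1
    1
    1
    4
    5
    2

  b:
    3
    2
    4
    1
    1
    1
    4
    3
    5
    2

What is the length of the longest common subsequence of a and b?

Pick 3 [2,1], 2 [4,2], 4 [6,3], 1 [7,4], 1 [8,5], 1 [9,6], 4 [10,7], 5 [11,9], 2 [12,10]; all 9 values appear in both, in order. The LCS DP gives dp[12][10] = 9, so this is optimal.

9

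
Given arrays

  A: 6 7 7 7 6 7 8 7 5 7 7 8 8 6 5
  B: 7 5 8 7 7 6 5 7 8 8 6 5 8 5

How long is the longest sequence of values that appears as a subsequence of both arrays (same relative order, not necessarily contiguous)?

Pick 7 at A[2]=B[1]; then 7 at A[3]=B[4]; then 7 at A[4]=B[5]; then 6 at A[5]=B[6]; then 5 at A[9]=B[7]; then 7 at A[11]=B[8]; then 8 at A[12]=B[9]; then 8 at A[13]=B[10]; then 6 at A[14]=B[11]; then 5 at A[15]=B[14]; all 10 values appear in both, in order. The LCS DP gives dp[15][14] = 10, so this is optimal.

10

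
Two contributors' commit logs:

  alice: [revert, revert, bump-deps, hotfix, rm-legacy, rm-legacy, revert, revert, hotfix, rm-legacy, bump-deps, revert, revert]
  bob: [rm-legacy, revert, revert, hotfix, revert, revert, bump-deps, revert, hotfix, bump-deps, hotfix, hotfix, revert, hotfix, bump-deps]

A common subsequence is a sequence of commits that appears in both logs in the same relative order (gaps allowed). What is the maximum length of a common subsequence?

One common subsequence of length 8: revert [1,2], then revert [2,3], then hotfix [4,4], then revert [7,6], then revert [8,8], then hotfix [9,9], then bump-deps [11,10], then revert [12,13]. dp[13][15] = 8 confirms this is the maximum.

8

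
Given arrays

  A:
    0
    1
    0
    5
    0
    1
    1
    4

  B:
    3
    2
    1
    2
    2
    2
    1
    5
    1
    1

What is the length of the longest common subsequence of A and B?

Let dp[i][j] be the LCS length of the first i values of A and the first j values of B. dp[i][j] = dp[i-1][j-1]+1 when the i-th and j-th values match, else max(dp[i-1][j], dp[i][j-1]).
    ·  3  2  1  2  2  2  1  5  1  1
 ·  0  0  0  0  0  0  0  0  0  0  0
 0  0  0  0  0  0  0  0  0  0  0  0
 1  0  0  0  1  1  1  1  1  1  1  1
 0  0  0  0  1  1  1  1  1  1  1  1
 5  0  0  0  1  1  1  1  1  2  2  2
 0  0  0  0  1  1  1  1  1  2  2  2
 1  0  0  0  1  1  1  1  2  2  3  3
 1  0  0  0  1  1  1  1  2  2  3  4
 4  0  0  0  1  1  1  1  2  2  3  4
dp[8][10] = 4. One LCS (by backtracking along matches): 1, 5, 1, 1.

4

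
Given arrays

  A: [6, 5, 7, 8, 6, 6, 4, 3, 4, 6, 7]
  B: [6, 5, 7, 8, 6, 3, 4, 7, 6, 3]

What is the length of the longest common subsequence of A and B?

Taking 6 (A #1, B #1), 5 (A #2, B #2), 7 (A #3, B #3), 8 (A #4, B #4), 6 (A #6, B #5), 3 (A #8, B #6), 4 (A #9, B #7), 6 (A #10, B #9) gives a common subsequence of length 8, and the DP table's final entry dp[11][10] is also 8, so no common subsequence is longer.

8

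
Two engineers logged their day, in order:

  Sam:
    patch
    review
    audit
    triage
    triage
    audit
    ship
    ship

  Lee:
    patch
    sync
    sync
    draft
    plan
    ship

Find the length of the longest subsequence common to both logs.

2

Pick patch (Sam #1, Lee #1), then ship (Sam #8, Lee #6); all 2 tasks appear in both, in order. dp[8][6] = 2 confirms this is the maximum.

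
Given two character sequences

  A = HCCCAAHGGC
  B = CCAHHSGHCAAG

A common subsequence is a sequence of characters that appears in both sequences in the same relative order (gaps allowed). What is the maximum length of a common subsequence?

6

Let dp[i][j] be the LCS length of the first i characters of A and the first j characters of B. dp[i][j] = dp[i-1][j-1]+1 when the i-th and j-th characters match, else max(dp[i-1][j], dp[i][j-1]).
    ·  C  C  A  H  H  S  G  H  C  A  A  G
 ·  0  0  0  0  0  0  0  0  0  0  0  0  0
 H  0  0  0  0  1  1  1  1  1  1  1  1  1
 C  0  1  1  1  1  1  1  1  1  2  2  2  2
 C  0  1  2  2  2  2  2  2  2  2  2  2  2
 C  0  1  2  2  2  2  2  2  2  3  3  3  3
 A  0  1  2  3  3  3  3  3  3  3  4  4  4
 A  0  1  2  3  3  3  3  3  3  3  4  5  5
 H  0  1  2  3  4  4  4  4  4  4  4  5  5
 G  0  1  2  3  4  4  4  5  5  5  5  5  6
 G  0  1  2  3  4  4  4  5  5  5  5  5  6
 C  0  1  2  3  4  4  4  5  5  6  6  6  6
dp[10][12] = 6. One LCS (by backtracking along matches): CCCAAG.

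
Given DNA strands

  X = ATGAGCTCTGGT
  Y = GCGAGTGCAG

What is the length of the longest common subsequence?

6

Let dp[i][j] be the LCS length of the first i bases of X and the first j bases of Y. dp[i][j] = dp[i-1][j-1]+1 when the i-th and j-th bases match, else max(dp[i-1][j], dp[i][j-1]).
    ·  G  C  G  A  G  T  G  C  A  G
 ·  0  0  0  0  0  0  0  0  0  0  0
 A  0  0  0  0  1  1  1  1  1  1  1
 T  0  0  0  0  1  1  2  2  2  2  2
 G  0  1  1  1  1  2  2  3  3  3  3
 A  0  1  1  1  2  2  2  3  3  4  4
 G  0  1  1  2  2  3  3  3  3  4  5
 C  0  1  2  2  2  3  3  3  4  4  5
 T  0  1  2  2  2  3  4  4  4  4  5
 C  0  1  2  2  2  3  4  4  5  5  5
 T  0  1  2  2  2  3  4  4  5  5  5
 G  0  1  2  3  3  3  4  5  5  5  6
 G  0  1  2  3  3  4  4  5  5  5  6
 T  0  1  2  3  3  4  5  5  5  5  6
dp[12][10] = 6. One LCS (by backtracking along matches): GAGTCG.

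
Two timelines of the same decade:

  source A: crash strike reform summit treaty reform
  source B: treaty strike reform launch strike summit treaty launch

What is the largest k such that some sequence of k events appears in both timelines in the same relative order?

Taking strike at source A[2]=source B[2], then reform at source A[3]=source B[3], then summit at source A[4]=source B[6], then treaty at source A[5]=source B[7] gives a common subsequence of length 4, and the DP table's final entry dp[6][8] is also 4, so no common subsequence is longer.

4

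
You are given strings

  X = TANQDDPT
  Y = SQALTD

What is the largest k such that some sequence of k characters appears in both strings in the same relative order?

Let dp[i][j] be the LCS length of the first i characters of X and the first j characters of Y. dp[i][j] = dp[i-1][j-1]+1 when the i-th and j-th characters match, else max(dp[i-1][j], dp[i][j-1]).
    ·  S  Q  A  L  T  D
 ·  0  0  0  0  0  0  0
 T  0  0  0  0  0  1  1
 A  0  0  0  1  1  1  1
 N  0  0  0  1  1  1  1
 Q  0  0  1  1  1  1  1
 D  0  0  1  1  1  1  2
 D  0  0  1  1  1  1  2
 P  0  0  1  1  1  1  2
 T  0  0  1  1  1  2  2
dp[8][6] = 2. One LCS (by backtracking along matches): TD.

2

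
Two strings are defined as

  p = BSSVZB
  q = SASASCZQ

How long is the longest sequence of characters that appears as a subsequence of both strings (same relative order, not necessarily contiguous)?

One common subsequence of length 3: S at p[2]=q[3], then S at p[3]=q[5], then Z at p[5]=q[7]. dp[6][8] = 3 confirms this is the maximum.

3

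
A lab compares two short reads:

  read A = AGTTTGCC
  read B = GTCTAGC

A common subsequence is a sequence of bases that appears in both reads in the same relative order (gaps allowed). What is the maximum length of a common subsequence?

Pick G [2,1], T [3,2], T [4,4], G [6,6], C [8,7]; all 5 bases appear in both, in order. The LCS DP gives dp[8][7] = 5, so this is optimal.

5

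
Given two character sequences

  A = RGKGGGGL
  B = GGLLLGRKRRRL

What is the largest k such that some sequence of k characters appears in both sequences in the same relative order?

4

Let dp[i][j] be the LCS length of the first i characters of A and the first j characters of B. dp[i][j] = dp[i-1][j-1]+1 when the i-th and j-th characters match, else max(dp[i-1][j], dp[i][j-1]).
    ·  G  G  L  L  L  G  R  K  R  R  R  L
 ·  0  0  0  0  0  0  0  0  0  0  0  0  0
 R  0  0  0  0  0  0  0  1  1  1  1  1  1
 G  0  1  1  1  1  1  1  1  1  1  1  1  1
 K  0  1  1  1  1  1  1  1  2  2  2  2  2
 G  0  1  2  2  2  2  2  2  2  2  2  2  2
 G  0  1  2  2  2  2  3  3  3  3  3  3  3
 G  0  1  2  2  2  2  3  3  3  3  3  3  3
 G  0  1  2  2  2  2  3  3  3  3  3  3  3
 L  0  1  2  3  3  3  3  3  3  3  3  3  4
dp[8][12] = 4. One LCS (by backtracking along matches): GGGL.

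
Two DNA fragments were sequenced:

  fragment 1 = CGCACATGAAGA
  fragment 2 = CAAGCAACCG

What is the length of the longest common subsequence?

7

Taking C at fragment 1[3]=fragment 2[1], then A at fragment 1[4]=fragment 2[2], then A at fragment 1[6]=fragment 2[3], then G at fragment 1[8]=fragment 2[4], then A at fragment 1[9]=fragment 2[6], then A at fragment 1[10]=fragment 2[7], then G at fragment 1[11]=fragment 2[10] gives a common subsequence of length 7. Since dp[12][10] = 7, nothing longer is possible.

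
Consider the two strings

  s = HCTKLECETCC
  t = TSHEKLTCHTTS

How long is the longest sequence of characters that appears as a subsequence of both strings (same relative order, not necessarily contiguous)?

5

Taking H (s #1, t #3); then K (s #4, t #5); then L (s #5, t #6); then C (s #7, t #8); then T (s #9, t #11) gives a common subsequence of length 5. The LCS DP gives dp[11][12] = 5, so this is optimal.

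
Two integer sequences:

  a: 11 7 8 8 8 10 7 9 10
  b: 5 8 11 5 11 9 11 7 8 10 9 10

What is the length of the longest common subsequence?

6

One common subsequence of length 6: 11 at a[1]=b[7], 7 at a[2]=b[8], 8 at a[5]=b[9], 10 at a[6]=b[10], 9 at a[8]=b[11], 10 at a[9]=b[12]. dp[9][12] = 6 confirms this is the maximum.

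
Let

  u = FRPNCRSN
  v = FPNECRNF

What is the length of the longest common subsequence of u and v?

Match F (u #1, v #1) → P (u #3, v #2) → N (u #4, v #3) → C (u #5, v #5) → R (u #6, v #6) → N (u #8, v #7) — 6 characters in the same relative order in both. The LCS DP gives dp[8][8] = 6, so this is optimal.

6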